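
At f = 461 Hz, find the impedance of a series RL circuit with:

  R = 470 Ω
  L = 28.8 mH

Step 1 — Angular frequency: ω = 2π·f = 2π·461 = 2897 rad/s.
Step 2 — Component impedances:
  R: Z = R = 470 Ω
  L: Z = jωL = j·2897·0.0288 = 0 + j83.42 Ω
Step 3 — Series combination: Z_total = R + L = 470 + j83.42 Ω = 477.3∠10.1° Ω.

Z = 470 + j83.42 Ω = 477.3∠10.1° Ω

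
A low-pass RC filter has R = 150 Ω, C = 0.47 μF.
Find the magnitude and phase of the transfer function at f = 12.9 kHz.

Step 1 — Angular frequency: ω = 2π·1.29e+04 = 8.105e+04 rad/s.
Step 2 — Transfer function: H(jω) = 1/(1 + jωRC).
Step 3 — Denominator: 1 + jωRC = 1 + j·8.105e+04·150·4.7e-07 = 1 + j5.714.
Step 4 — H = 0.02972 - j0.1698.
Step 5 — Magnitude: |H| = 0.1724 (-15.3 dB); phase: φ = -80.1°.

|H| = 0.1724 (-15.3 dB), φ = -80.1°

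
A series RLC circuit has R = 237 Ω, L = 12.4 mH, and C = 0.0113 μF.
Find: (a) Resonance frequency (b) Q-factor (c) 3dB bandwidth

Step 1 — Resonance condition Im(Z)=0 gives ω₀ = 1/√(LC).
Step 2 — ω₀ = 1/√(0.0124·1.13e-08) = 8.448e+04 rad/s.
Step 3 — f₀ = ω₀/(2π) = 1.345e+04 Hz.
Step 4 — Series Q: Q = ω₀L/R = 8.448e+04·0.0124/237 = 4.42.
Step 5 — 3dB bandwidth: Δω = ω₀/Q = 1.911e+04 rad/s; BW = Δω/(2π) = 3042 Hz.

(a) f₀ = 1.345e+04 Hz  (b) Q = 4.42  (c) BW = 3042 Hz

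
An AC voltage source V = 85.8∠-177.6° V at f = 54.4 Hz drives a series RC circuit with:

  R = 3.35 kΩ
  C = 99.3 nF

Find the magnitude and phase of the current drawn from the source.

Step 1 — Angular frequency: ω = 2π·f = 2π·54.4 = 341.8 rad/s.
Step 2 — Component impedances:
  R: Z = R = 3350 Ω
  C: Z = 1/(jωC) = -j/(ω·C) = 0 - j2.946e+04 Ω
Step 3 — Series combination: Z_total = R + C = 3350 - j2.946e+04 Ω = 2.965e+04∠-83.5° Ω.
Step 4 — Source phasor: V = 85.8∠-177.6° V = -85.72 - j3.593 V.
Step 5 — Ohm's law: I = V / Z_total = (-85.72 - j3.593) / (3350 - j2.946e+04) = -0.0002062 - j0.002886 A.
Step 6 — Convert to polar: |I| = 0.002894 A, ∠I = -94.1°.

I = 0.002894∠-94.1° A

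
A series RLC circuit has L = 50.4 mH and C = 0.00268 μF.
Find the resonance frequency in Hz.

Step 1 — Resonance condition Im(Z)=0 gives ω₀ = 1/√(LC).
Step 2 — ω₀ = 1/√(0.0504·2.68e-09) = 8.604e+04 rad/s.
Step 3 — f₀ = ω₀/(2π) = 1.369e+04 Hz.

f₀ = 1.369e+04 Hz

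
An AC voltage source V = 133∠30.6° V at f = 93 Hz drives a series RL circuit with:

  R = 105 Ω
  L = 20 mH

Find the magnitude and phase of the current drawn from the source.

Step 1 — Angular frequency: ω = 2π·f = 2π·93 = 584.3 rad/s.
Step 2 — Component impedances:
  R: Z = R = 105 Ω
  L: Z = jωL = j·584.3·0.02 = 0 + j11.69 Ω
Step 3 — Series combination: Z_total = R + L = 105 + j11.69 Ω = 105.6∠6.4° Ω.
Step 4 — Source phasor: V = 133∠30.6° V = 114.5 + j67.7 V.
Step 5 — Ohm's law: I = V / Z_total = (114.5 + j67.7) / (105 + j11.69) = 1.148 + j0.517 A.
Step 6 — Convert to polar: |I| = 1.259 A, ∠I = 24.2°.

I = 1.259∠24.2° A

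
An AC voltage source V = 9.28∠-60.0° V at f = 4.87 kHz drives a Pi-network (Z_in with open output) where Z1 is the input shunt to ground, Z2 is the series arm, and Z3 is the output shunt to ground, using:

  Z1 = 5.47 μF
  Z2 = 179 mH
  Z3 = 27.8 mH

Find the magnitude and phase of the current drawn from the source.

Step 1 — Angular frequency: ω = 2π·f = 2π·4870 = 3.06e+04 rad/s.
Step 2 — Component impedances:
  Z1: Z = 1/(jωC) = -j/(ω·C) = 0 - j5.975 Ω
  Z2: Z = jωL = j·3.06e+04·0.179 = 0 + j5477 Ω
  Z3: Z = jωL = j·3.06e+04·0.0278 = 0 + j850.7 Ω
Step 3 — With open output, the series arm Z2 and the output shunt Z3 appear in series to ground: Z2 + Z3 = 0 + j6328 Ω.
Step 4 — Parallel with input shunt Z1: Z_in = Z1 || (Z2 + Z3) = 0 - j5.98 Ω = 5.98∠-90.0° Ω.
Step 5 — Source phasor: V = 9.28∠-60.0° V = 4.64 - j8.037 V.
Step 6 — Ohm's law: I = V / Z_total = (4.64 - j8.037) / (0 - j5.98) = 1.344 + j0.7759 A.
Step 7 — Convert to polar: |I| = 1.552 A, ∠I = 30.0°.

I = 1.552∠30.0° A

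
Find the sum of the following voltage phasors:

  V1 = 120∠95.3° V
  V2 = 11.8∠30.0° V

Step 1 — Convert each phasor to rectangular form:
  V1 = 120·(cos(95.3°) + j·sin(95.3°)) = -11.08 + j119.5 V
  V2 = 11.8·(cos(30.0°) + j·sin(30.0°)) = 10.22 + j5.9 V
Step 2 — Sum components: V_total = -0.8654 + j125.4 V.
Step 3 — Convert to polar: |V_total| = 125.4 V, ∠V_total = 90.4°.

V_total = 125.4∠90.4° V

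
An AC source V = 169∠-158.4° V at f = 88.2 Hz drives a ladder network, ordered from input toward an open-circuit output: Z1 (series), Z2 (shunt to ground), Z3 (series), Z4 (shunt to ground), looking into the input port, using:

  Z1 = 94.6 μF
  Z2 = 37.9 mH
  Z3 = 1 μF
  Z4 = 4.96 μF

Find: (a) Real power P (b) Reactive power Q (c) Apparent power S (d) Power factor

Step 1 — Angular frequency: ω = 2π·f = 2π·88.2 = 554.2 rad/s.
Step 2 — Component impedances:
  Z1: Z = 1/(jωC) = -j/(ω·C) = 0 - j19.07 Ω
  Z2: Z = jωL = j·554.2·0.0379 = 0 + j21 Ω
  Z3: Z = 1/(jωC) = -j/(ω·C) = 0 - j1804 Ω
  Z4: Z = 1/(jωC) = -j/(ω·C) = 0 - j363.8 Ω
Step 3 — Ladder network (open output): work backward from the far end, alternating series and parallel combinations. Z_in = 0 + j2.134 Ω = 2.134∠90.0° Ω.
Step 4 — Source phasor: V = 169∠-158.4° V = -157.1 - j62.21 V.
Step 5 — Current: I = V / Z = -29.15 + j73.64 A = 79.2∠111.6° A.
Step 6 — Complex power: S = V·I* = 0 + j1.338e+04 VA.
Step 7 — Real power: P = Re(S) = 0 W.
Step 8 — Reactive power: Q = Im(S) = 1.338e+04 VAR.
Step 9 — Apparent power: |S| = 1.338e+04 VA.
Step 10 — Power factor: PF = P/|S| = 0 (lagging).

(a) P = 0 W  (b) Q = 1.338e+04 VAR  (c) S = 1.338e+04 VA  (d) PF = 0 (lagging)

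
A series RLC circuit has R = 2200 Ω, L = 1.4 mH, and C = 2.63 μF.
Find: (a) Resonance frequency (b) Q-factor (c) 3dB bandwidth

Step 1 — Resonance: ω₀ = 1/√(LC) = 1/√(0.0014·2.63e-06) = 1.648e+04 rad/s.
Step 2 — f₀ = ω₀/(2π) = 2623 Hz.
Step 3 — Series Q: Q = ω₀L/R = 1.648e+04·0.0014/2200 = 0.01049.
Step 4 — Bandwidth: Δω = ω₀/Q = 1.571e+06 rad/s; BW = Δω/(2π) = 2.501e+05 Hz.

(a) f₀ = 2623 Hz  (b) Q = 0.01049  (c) BW = 2.501e+05 Hz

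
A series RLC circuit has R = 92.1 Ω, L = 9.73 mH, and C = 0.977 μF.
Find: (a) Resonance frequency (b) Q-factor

Step 1 — Resonance condition Im(Z)=0 gives ω₀ = 1/√(LC).
Step 2 — ω₀ = 1/√(0.00973·9.77e-07) = 1.026e+04 rad/s.
Step 3 — f₀ = ω₀/(2π) = 1632 Hz.
Step 4 — Series Q: Q = ω₀L/R = 1.026e+04·0.00973/92.1 = 1.084.

(a) f₀ = 1632 Hz  (b) Q = 1.084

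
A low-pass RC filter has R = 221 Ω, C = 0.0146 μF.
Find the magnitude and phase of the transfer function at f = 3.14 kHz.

Step 1 — Angular frequency: ω = 2π·3140 = 1.973e+04 rad/s.
Step 2 — Transfer function: H(jω) = 1/(1 + jωRC).
Step 3 — Denominator: 1 + jωRC = 1 + j·1.973e+04·221·1.46e-08 = 1 + j0.06366.
Step 4 — H = 0.996 - j0.0634.
Step 5 — Magnitude: |H| = 0.998 (-0.0 dB); phase: φ = -3.6°.

|H| = 0.998 (-0.0 dB), φ = -3.6°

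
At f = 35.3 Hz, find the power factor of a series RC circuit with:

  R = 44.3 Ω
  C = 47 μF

Step 1 — Angular frequency: ω = 2π·f = 2π·35.3 = 221.8 rad/s.
Step 2 — Component impedances:
  R: Z = R = 44.3 Ω
  C: Z = 1/(jωC) = -j/(ω·C) = 0 - j95.93 Ω
Step 3 — Series combination: Z_total = R + C = 44.3 - j95.93 Ω = 105.7∠-65.2° Ω.
Step 4 — Power factor: PF = cos(φ) = Re(Z)/|Z| = 44.3/105.66 = 0.4193.
Step 5 — Type: Im(Z) = -95.93 ⇒ leading (phase φ = -65.2°).

PF = 0.4193 (leading, φ = -65.2°)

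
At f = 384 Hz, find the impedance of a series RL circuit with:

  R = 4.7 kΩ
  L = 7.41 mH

Step 1 — Angular frequency: ω = 2π·f = 2π·384 = 2413 rad/s.
Step 2 — Component impedances:
  R: Z = R = 4700 Ω
  L: Z = jωL = j·2413·0.00741 = 0 + j17.88 Ω
Step 3 — Series combination: Z_total = R + L = 4700 + j17.88 Ω = 4700∠0.2° Ω.

Z = 4700 + j17.88 Ω = 4700∠0.2° Ω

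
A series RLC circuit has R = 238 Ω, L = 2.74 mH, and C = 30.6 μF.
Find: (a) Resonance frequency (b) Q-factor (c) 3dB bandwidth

Step 1 — Resonance: ω₀ = 1/√(LC) = 1/√(0.00274·3.06e-05) = 3454 rad/s.
Step 2 — f₀ = ω₀/(2π) = 549.6 Hz.
Step 3 — Series Q: Q = ω₀L/R = 3454·0.00274/238 = 0.03976.
Step 4 — Bandwidth: Δω = ω₀/Q = 8.686e+04 rad/s; BW = Δω/(2π) = 1.382e+04 Hz.

(a) f₀ = 549.6 Hz  (b) Q = 0.03976  (c) BW = 1.382e+04 Hz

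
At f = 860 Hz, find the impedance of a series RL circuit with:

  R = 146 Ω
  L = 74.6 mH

Step 1 — Angular frequency: ω = 2π·f = 2π·860 = 5404 rad/s.
Step 2 — Component impedances:
  R: Z = R = 146 Ω
  L: Z = jωL = j·5404·0.0746 = 0 + j403.1 Ω
Step 3 — Series combination: Z_total = R + L = 146 + j403.1 Ω = 428.7∠70.1° Ω.

Z = 146 + j403.1 Ω = 428.7∠70.1° Ω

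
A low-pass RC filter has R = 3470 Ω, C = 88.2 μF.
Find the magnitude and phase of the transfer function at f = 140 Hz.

Step 1 — Angular frequency: ω = 2π·140 = 879.6 rad/s.
Step 2 — Transfer function: H(jω) = 1/(1 + jωRC).
Step 3 — Denominator: 1 + jωRC = 1 + j·879.6·3470·8.82e-05 = 1 + j269.2.
Step 4 — H = 1.38e-05 - j0.003714.
Step 5 — Magnitude: |H| = 0.003714 (-48.6 dB); phase: φ = -89.8°.

|H| = 0.003714 (-48.6 dB), φ = -89.8°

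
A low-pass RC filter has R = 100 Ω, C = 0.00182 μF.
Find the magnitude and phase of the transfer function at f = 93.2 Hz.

Step 1 — Angular frequency: ω = 2π·93.2 = 585.6 rad/s.
Step 2 — Transfer function: H(jω) = 1/(1 + jωRC).
Step 3 — Denominator: 1 + jωRC = 1 + j·585.6·100·1.82e-09 = 1 + j0.0001066.
Step 4 — H = 1 - j0.0001066.
Step 5 — Magnitude: |H| = 1 (-0.0 dB); phase: φ = -0.0°.

|H| = 1 (-0.0 dB), φ = -0.0°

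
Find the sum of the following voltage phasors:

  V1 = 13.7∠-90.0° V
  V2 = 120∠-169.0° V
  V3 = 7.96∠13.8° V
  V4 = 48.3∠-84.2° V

Step 1 — Convert each phasor to rectangular form:
  V1 = 13.7·(cos(-90.0°) + j·sin(-90.0°)) = 0 - j13.7 V
  V2 = 120·(cos(-169.0°) + j·sin(-169.0°)) = -117.8 - j22.9 V
  V3 = 7.96·(cos(13.8°) + j·sin(13.8°)) = 7.73 + j1.899 V
  V4 = 48.3·(cos(-84.2°) + j·sin(-84.2°)) = 4.881 - j48.05 V
Step 2 — Sum components: V_total = -105.2 - j82.75 V.
Step 3 — Convert to polar: |V_total| = 133.8 V, ∠V_total = -141.8°.

V_total = 133.8∠-141.8° V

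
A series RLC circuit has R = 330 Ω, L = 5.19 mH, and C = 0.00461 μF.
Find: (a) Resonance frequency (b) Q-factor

Step 1 — Resonance condition Im(Z)=0 gives ω₀ = 1/√(LC).
Step 2 — ω₀ = 1/√(0.00519·4.61e-09) = 2.044e+05 rad/s.
Step 3 — f₀ = ω₀/(2π) = 3.254e+04 Hz.
Step 4 — Series Q: Q = ω₀L/R = 2.044e+05·0.00519/330 = 3.215.

(a) f₀ = 3.254e+04 Hz  (b) Q = 3.215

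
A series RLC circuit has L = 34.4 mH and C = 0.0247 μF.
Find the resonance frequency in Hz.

Step 1 — Resonance condition Im(Z)=0 gives ω₀ = 1/√(LC).
Step 2 — ω₀ = 1/√(0.0344·2.47e-08) = 3.431e+04 rad/s.
Step 3 — f₀ = ω₀/(2π) = 5460 Hz.

f₀ = 5460 Hz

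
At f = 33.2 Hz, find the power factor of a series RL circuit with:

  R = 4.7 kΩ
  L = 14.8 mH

Step 1 — Angular frequency: ω = 2π·f = 2π·33.2 = 208.6 rad/s.
Step 2 — Component impedances:
  R: Z = R = 4700 Ω
  L: Z = jωL = j·208.6·0.0148 = 0 + j3.087 Ω
Step 3 — Series combination: Z_total = R + L = 4700 + j3.087 Ω = 4700∠0.0° Ω.
Step 4 — Power factor: PF = cos(φ) = Re(Z)/|Z| = 4700/4700 = 1.
Step 5 — Type: Im(Z) = 3.087 ⇒ lagging (phase φ = 0.0°).

PF = 1 (lagging, φ = 0.0°)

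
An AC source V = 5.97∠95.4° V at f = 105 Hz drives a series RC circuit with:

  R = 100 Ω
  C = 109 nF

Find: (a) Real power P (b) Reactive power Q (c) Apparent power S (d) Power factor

Step 1 — Angular frequency: ω = 2π·f = 2π·105 = 659.7 rad/s.
Step 2 — Component impedances:
  R: Z = R = 100 Ω
  C: Z = 1/(jωC) = -j/(ω·C) = 0 - j1.391e+04 Ω
Step 3 — Series combination: Z_total = R + C = 100 - j1.391e+04 Ω = 1.391e+04∠-89.6° Ω.
Step 4 — Source phasor: V = 5.97∠95.4° V = -0.5618 + j5.944 V.
Step 5 — Current: I = V / Z = -0.0004277 - j3.733e-05 A = 0.0004293∠-175.0° A.
Step 6 — Complex power: S = V·I* = 1.843e-05 - j0.002563 VA.
Step 7 — Real power: P = Re(S) = 1.843e-05 W.
Step 8 — Reactive power: Q = Im(S) = -0.002563 VAR.
Step 9 — Apparent power: |S| = 0.002563 VA.
Step 10 — Power factor: PF = P/|S| = 0.007191 (leading).

(a) P = 1.843e-05 W  (b) Q = -0.002563 VAR  (c) S = 0.002563 VA  (d) PF = 0.007191 (leading)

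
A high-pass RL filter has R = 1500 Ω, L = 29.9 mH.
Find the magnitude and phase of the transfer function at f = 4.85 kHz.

Step 1 — Angular frequency: ω = 2π·4850 = 3.047e+04 rad/s.
Step 2 — Transfer function: H(jω) = jωL/(R + jωL).
Step 3 — Numerator jωL = j·911.2; denominator R + jωL = 1500 + j911.2.
Step 4 — H = 0.2695 + j0.4437.
Step 5 — Magnitude: |H| = 0.5192 (-5.7 dB); phase: φ = 58.7°.

|H| = 0.5192 (-5.7 dB), φ = 58.7°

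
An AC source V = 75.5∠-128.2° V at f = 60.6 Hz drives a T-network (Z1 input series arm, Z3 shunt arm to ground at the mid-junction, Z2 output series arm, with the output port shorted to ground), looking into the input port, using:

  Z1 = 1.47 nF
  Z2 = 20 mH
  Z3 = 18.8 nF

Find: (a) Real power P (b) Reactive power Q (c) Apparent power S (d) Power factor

Step 1 — Angular frequency: ω = 2π·f = 2π·60.6 = 380.8 rad/s.
Step 2 — Component impedances:
  Z1: Z = 1/(jωC) = -j/(ω·C) = 0 - j1.787e+06 Ω
  Z2: Z = jωL = j·380.8·0.02 = 0 + j7.615 Ω
  Z3: Z = 1/(jωC) = -j/(ω·C) = 0 - j1.397e+05 Ω
Step 3 — With the output port shorted to ground, the output series arm Z2 runs from the junction to ground; the shunt arm Z3 also runs from the junction to ground. They appear in parallel: Z3 || Z2 = 0 + j7.616 Ω.
Step 4 — Series with input arm Z1: Z_in = Z1 + (Z3 || Z2) = 0 - j1.787e+06 Ω = 1.787e+06∠-90.0° Ω.
Step 5 — Source phasor: V = 75.5∠-128.2° V = -46.69 - j59.33 V.
Step 6 — Current: I = V / Z = 3.321e-05 - j2.613e-05 A = 4.226e-05∠-38.2° A.
Step 7 — Complex power: S = V·I* = 0 - j0.003191 VA.
Step 8 — Real power: P = Re(S) = 0 W.
Step 9 — Reactive power: Q = Im(S) = -0.003191 VAR.
Step 10 — Apparent power: |S| = 0.003191 VA.
Step 11 — Power factor: PF = P/|S| = 0 (leading).

(a) P = 0 W  (b) Q = -0.003191 VAR  (c) S = 0.003191 VA  (d) PF = 0 (leading)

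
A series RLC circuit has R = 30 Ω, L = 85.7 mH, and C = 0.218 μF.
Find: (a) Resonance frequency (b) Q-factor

Step 1 — Resonance condition Im(Z)=0 gives ω₀ = 1/√(LC).
Step 2 — ω₀ = 1/√(0.0857·2.18e-07) = 7316 rad/s.
Step 3 — f₀ = ω₀/(2π) = 1164 Hz.
Step 4 — Series Q: Q = ω₀L/R = 7316·0.0857/30 = 20.9.

(a) f₀ = 1164 Hz  (b) Q = 20.9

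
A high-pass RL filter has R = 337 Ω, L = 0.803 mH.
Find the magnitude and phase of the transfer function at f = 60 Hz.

Step 1 — Angular frequency: ω = 2π·60 = 377 rad/s.
Step 2 — Transfer function: H(jω) = jωL/(R + jωL).
Step 3 — Numerator jωL = j·0.3027; denominator R + jωL = 337 + j0.3027.
Step 4 — H = 8.069e-07 + j0.0008983.
Step 5 — Magnitude: |H| = 0.0008983 (-60.9 dB); phase: φ = 89.9°.

|H| = 0.0008983 (-60.9 dB), φ = 89.9°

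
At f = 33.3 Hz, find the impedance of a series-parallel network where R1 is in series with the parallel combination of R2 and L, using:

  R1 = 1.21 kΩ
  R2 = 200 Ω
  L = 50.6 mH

Step 1 — Angular frequency: ω = 2π·f = 2π·33.3 = 209.2 rad/s.
Step 2 — Component impedances:
  R1: Z = R = 1210 Ω
  R2: Z = R = 200 Ω
  L: Z = jωL = j·209.2·0.0506 = 0 + j10.59 Ω
Step 3 — Parallel branch: R2 || L = 1/(1/R2 + 1/L) = 0.5589 + j10.56 Ω.
Step 4 — Series with R1: Z_total = R1 + (R2 || L) = 1211 + j10.56 Ω = 1211∠0.5° Ω.

Z = 1211 + j10.56 Ω = 1211∠0.5° Ω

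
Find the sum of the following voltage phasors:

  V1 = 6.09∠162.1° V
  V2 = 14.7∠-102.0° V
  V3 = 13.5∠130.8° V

Step 1 — Convert each phasor to rectangular form:
  V1 = 6.09·(cos(162.1°) + j·sin(162.1°)) = -5.795 + j1.872 V
  V2 = 14.7·(cos(-102.0°) + j·sin(-102.0°)) = -3.056 - j14.38 V
  V3 = 13.5·(cos(130.8°) + j·sin(130.8°)) = -8.821 + j10.22 V
Step 2 — Sum components: V_total = -17.67 - j2.288 V.
Step 3 — Convert to polar: |V_total| = 17.82 V, ∠V_total = -172.6°.

V_total = 17.82∠-172.6° V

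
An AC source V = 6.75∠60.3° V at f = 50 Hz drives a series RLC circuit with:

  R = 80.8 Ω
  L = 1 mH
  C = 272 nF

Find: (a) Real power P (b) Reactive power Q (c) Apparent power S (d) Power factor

Step 1 — Angular frequency: ω = 2π·f = 2π·50 = 314.2 rad/s.
Step 2 — Component impedances:
  R: Z = R = 80.8 Ω
  L: Z = jωL = j·314.2·0.001 = 0 + j0.3142 Ω
  C: Z = 1/(jωC) = -j/(ω·C) = 0 - j1.17e+04 Ω
Step 3 — Series combination: Z_total = R + L + C = 80.8 - j1.17e+04 Ω = 1.17e+04∠-89.6° Ω.
Step 4 — Source phasor: V = 6.75∠60.3° V = 3.344 + j5.863 V.
Step 5 — Current: I = V / Z = -0.000499 + j0.0002892 A = 0.0005768∠149.9° A.
Step 6 — Complex power: S = V·I* = 2.688e-05 - j0.003893 VA.
Step 7 — Real power: P = Re(S) = 2.688e-05 W.
Step 8 — Reactive power: Q = Im(S) = -0.003893 VAR.
Step 9 — Apparent power: |S| = 0.003893 VA.
Step 10 — Power factor: PF = P/|S| = 0.006904 (leading).

(a) P = 2.688e-05 W  (b) Q = -0.003893 VAR  (c) S = 0.003893 VA  (d) PF = 0.006904 (leading)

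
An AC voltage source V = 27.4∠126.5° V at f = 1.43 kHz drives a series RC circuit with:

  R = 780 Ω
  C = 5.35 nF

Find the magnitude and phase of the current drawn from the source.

Step 1 — Angular frequency: ω = 2π·f = 2π·1430 = 8985 rad/s.
Step 2 — Component impedances:
  R: Z = R = 780 Ω
  C: Z = 1/(jωC) = -j/(ω·C) = 0 - j2.08e+04 Ω
Step 3 — Series combination: Z_total = R + C = 780 - j2.08e+04 Ω = 2.082e+04∠-87.9° Ω.
Step 4 — Source phasor: V = 27.4∠126.5° V = -16.3 + j22.03 V.
Step 5 — Ohm's law: I = V / Z_total = (-16.3 + j22.03) / (780 - j2.08e+04) = -0.001087 - j0.0007427 A.
Step 6 — Convert to polar: |I| = 0.001316 A, ∠I = -145.6°.

I = 0.001316∠-145.6° A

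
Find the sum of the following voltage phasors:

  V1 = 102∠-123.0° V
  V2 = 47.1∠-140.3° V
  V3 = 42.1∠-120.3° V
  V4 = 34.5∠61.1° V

Step 1 — Convert each phasor to rectangular form:
  V1 = 102·(cos(-123.0°) + j·sin(-123.0°)) = -55.55 - j85.54 V
  V2 = 47.1·(cos(-140.3°) + j·sin(-140.3°)) = -36.24 - j30.09 V
  V3 = 42.1·(cos(-120.3°) + j·sin(-120.3°)) = -21.24 - j36.35 V
  V4 = 34.5·(cos(61.1°) + j·sin(61.1°)) = 16.67 + j30.2 V
Step 2 — Sum components: V_total = -96.36 - j121.8 V.
Step 3 — Convert to polar: |V_total| = 155.3 V, ∠V_total = -128.4°.

V_total = 155.3∠-128.4° V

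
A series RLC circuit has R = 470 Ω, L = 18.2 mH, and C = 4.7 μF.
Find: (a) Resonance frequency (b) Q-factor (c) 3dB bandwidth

Step 1 — Resonance condition Im(Z)=0 gives ω₀ = 1/√(LC).
Step 2 — ω₀ = 1/√(0.0182·4.7e-06) = 3419 rad/s.
Step 3 — f₀ = ω₀/(2π) = 544.2 Hz.
Step 4 — Series Q: Q = ω₀L/R = 3419·0.0182/470 = 0.1324.
Step 5 — 3dB bandwidth: Δω = ω₀/Q = 2.582e+04 rad/s; BW = Δω/(2π) = 4110 Hz.

(a) f₀ = 544.2 Hz  (b) Q = 0.1324  (c) BW = 4110 Hz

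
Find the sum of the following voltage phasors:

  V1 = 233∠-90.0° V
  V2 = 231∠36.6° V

Step 1 — Convert each phasor to rectangular form:
  V1 = 233·(cos(-90.0°) + j·sin(-90.0°)) = 0 - j233 V
  V2 = 231·(cos(36.6°) + j·sin(36.6°)) = 185.5 + j137.7 V
Step 2 — Sum components: V_total = 185.5 - j95.27 V.
Step 3 — Convert to polar: |V_total| = 208.5 V, ∠V_total = -27.2°.

V_total = 208.5∠-27.2° V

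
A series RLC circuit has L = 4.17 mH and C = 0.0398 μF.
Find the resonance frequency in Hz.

Step 1 — Resonance condition Im(Z)=0 gives ω₀ = 1/√(LC).
Step 2 — ω₀ = 1/√(0.00417·3.98e-08) = 7.762e+04 rad/s.
Step 3 — f₀ = ω₀/(2π) = 1.235e+04 Hz.

f₀ = 1.235e+04 Hz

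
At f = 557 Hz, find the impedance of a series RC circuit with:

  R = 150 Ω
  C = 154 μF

Step 1 — Angular frequency: ω = 2π·f = 2π·557 = 3500 rad/s.
Step 2 — Component impedances:
  R: Z = R = 150 Ω
  C: Z = 1/(jωC) = -j/(ω·C) = 0 - j1.855 Ω
Step 3 — Series combination: Z_total = R + C = 150 - j1.855 Ω = 150∠-0.7° Ω.

Z = 150 - j1.855 Ω = 150∠-0.7° Ω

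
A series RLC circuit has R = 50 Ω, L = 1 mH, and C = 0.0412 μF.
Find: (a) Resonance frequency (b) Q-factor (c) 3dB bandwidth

Step 1 — Resonance condition Im(Z)=0 gives ω₀ = 1/√(LC).
Step 2 — ω₀ = 1/√(0.001·4.12e-08) = 1.558e+05 rad/s.
Step 3 — f₀ = ω₀/(2π) = 2.48e+04 Hz.
Step 4 — Series Q: Q = ω₀L/R = 1.558e+05·0.001/50 = 3.116.
Step 5 — 3dB bandwidth: Δω = ω₀/Q = 5e+04 rad/s; BW = Δω/(2π) = 7958 Hz.

(a) f₀ = 2.48e+04 Hz  (b) Q = 3.116  (c) BW = 7958 Hz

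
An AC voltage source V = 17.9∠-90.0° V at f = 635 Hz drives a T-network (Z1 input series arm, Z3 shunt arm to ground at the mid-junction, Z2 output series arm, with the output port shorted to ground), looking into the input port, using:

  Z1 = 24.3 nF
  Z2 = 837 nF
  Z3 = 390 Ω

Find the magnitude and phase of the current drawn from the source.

Step 1 — Angular frequency: ω = 2π·f = 2π·635 = 3990 rad/s.
Step 2 — Component impedances:
  Z1: Z = 1/(jωC) = -j/(ω·C) = 0 - j1.031e+04 Ω
  Z2: Z = 1/(jωC) = -j/(ω·C) = 0 - j299.4 Ω
  Z3: Z = R = 390 Ω
Step 3 — With the output port shorted to ground, the output series arm Z2 runs from the junction to ground; the shunt arm Z3 also runs from the junction to ground. They appear in parallel: Z3 || Z2 = 144.6 - j188.4 Ω.
Step 4 — Series with input arm Z1: Z_in = Z1 + (Z3 || Z2) = 144.6 - j1.05e+04 Ω = 1.05e+04∠-89.2° Ω.
Step 5 — Source phasor: V = 17.9∠-90.0° V = 0 - j17.9 V.
Step 6 — Ohm's law: I = V / Z_total = (0 - j17.9) / (144.6 - j1.05e+04) = 0.001704 - j2.347e-05 A.
Step 7 — Convert to polar: |I| = 0.001704 A, ∠I = -0.8°.

I = 0.001704∠-0.8° A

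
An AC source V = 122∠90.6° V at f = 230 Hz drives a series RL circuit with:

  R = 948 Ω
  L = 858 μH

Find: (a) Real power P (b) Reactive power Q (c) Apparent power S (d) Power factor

Step 1 — Angular frequency: ω = 2π·f = 2π·230 = 1445 rad/s.
Step 2 — Component impedances:
  R: Z = R = 948 Ω
  L: Z = jωL = j·1445·0.000858 = 0 + j1.24 Ω
Step 3 — Series combination: Z_total = R + L = 948 + j1.24 Ω = 948∠0.1° Ω.
Step 4 — Source phasor: V = 122∠90.6° V = -1.278 + j122 V.
Step 5 — Current: I = V / Z = -0.001179 + j0.1287 A = 0.1287∠90.5° A.
Step 6 — Complex power: S = V·I* = 15.7 + j0.02054 VA.
Step 7 — Real power: P = Re(S) = 15.7 W.
Step 8 — Reactive power: Q = Im(S) = 0.02054 VAR.
Step 9 — Apparent power: |S| = 15.7 VA.
Step 10 — Power factor: PF = P/|S| = 1 (lagging).

(a) P = 15.7 W  (b) Q = 0.02054 VAR  (c) S = 15.7 VA  (d) PF = 1 (lagging)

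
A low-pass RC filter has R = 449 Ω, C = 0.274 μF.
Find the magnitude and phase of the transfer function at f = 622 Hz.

Step 1 — Angular frequency: ω = 2π·622 = 3908 rad/s.
Step 2 — Transfer function: H(jω) = 1/(1 + jωRC).
Step 3 — Denominator: 1 + jωRC = 1 + j·3908·449·2.74e-07 = 1 + j0.4808.
Step 4 — H = 0.8122 - j0.3905.
Step 5 — Magnitude: |H| = 0.9012 (-0.9 dB); phase: φ = -25.7°.

|H| = 0.9012 (-0.9 dB), φ = -25.7°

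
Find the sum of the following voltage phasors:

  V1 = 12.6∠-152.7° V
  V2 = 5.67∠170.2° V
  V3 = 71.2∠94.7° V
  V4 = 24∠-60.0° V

Step 1 — Convert each phasor to rectangular form:
  V1 = 12.6·(cos(-152.7°) + j·sin(-152.7°)) = -11.2 - j5.779 V
  V2 = 5.67·(cos(170.2°) + j·sin(170.2°)) = -5.587 + j0.9651 V
  V3 = 71.2·(cos(94.7°) + j·sin(94.7°)) = -5.834 + j70.96 V
  V4 = 24·(cos(-60.0°) + j·sin(-60.0°)) = 12 - j20.78 V
Step 2 — Sum components: V_total = -10.62 + j45.36 V.
Step 3 — Convert to polar: |V_total| = 46.59 V, ∠V_total = 103.2°.

V_total = 46.59∠103.2° V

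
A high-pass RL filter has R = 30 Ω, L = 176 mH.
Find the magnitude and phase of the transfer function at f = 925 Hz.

Step 1 — Angular frequency: ω = 2π·925 = 5812 rad/s.
Step 2 — Transfer function: H(jω) = jωL/(R + jωL).
Step 3 — Numerator jωL = j·1023; denominator R + jωL = 30 + j1023.
Step 4 — H = 0.9991 + j0.0293.
Step 5 — Magnitude: |H| = 0.9996 (-0.0 dB); phase: φ = 1.7°.

|H| = 0.9996 (-0.0 dB), φ = 1.7°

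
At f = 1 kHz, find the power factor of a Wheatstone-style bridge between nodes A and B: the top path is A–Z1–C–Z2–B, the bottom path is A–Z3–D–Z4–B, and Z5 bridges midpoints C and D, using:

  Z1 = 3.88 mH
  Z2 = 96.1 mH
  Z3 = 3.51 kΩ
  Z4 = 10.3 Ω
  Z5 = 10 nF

Step 1 — Angular frequency: ω = 2π·f = 2π·1000 = 6283 rad/s.
Step 2 — Component impedances:
  Z1: Z = jωL = j·6283·0.00388 = 0 + j24.38 Ω
  Z2: Z = jωL = j·6283·0.0961 = 0 + j603.8 Ω
  Z3: Z = R = 3510 Ω
  Z4: Z = R = 10.3 Ω
  Z5: Z = 1/(jωC) = -j/(ω·C) = 0 - j1.592e+04 Ω
Step 3 — Bridge requires nodal analysis (the Z5 bridge couples midpoints C and D, so the two paths cannot be reduced to a simple series/parallel combination). Setting node B to ground and injecting 1 A at node A, the 3-node admittance system at A, C, D solves to V_A = Z_AB = 116.7 + j630.2 Ω = 641∠79.5° Ω.
Step 4 — Power factor: PF = cos(φ) = Re(Z)/|Z| = 116.7/641 = 0.1821.
Step 5 — Type: Im(Z) = 630.2 ⇒ lagging (phase φ = 79.5°).

PF = 0.1821 (lagging, φ = 79.5°)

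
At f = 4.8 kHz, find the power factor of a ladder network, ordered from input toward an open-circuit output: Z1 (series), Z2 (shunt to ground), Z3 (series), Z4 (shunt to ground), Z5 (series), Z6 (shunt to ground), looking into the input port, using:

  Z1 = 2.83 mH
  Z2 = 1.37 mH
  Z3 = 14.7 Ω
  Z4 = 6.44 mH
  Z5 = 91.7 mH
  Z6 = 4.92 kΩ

Step 1 — Angular frequency: ω = 2π·f = 2π·4800 = 3.016e+04 rad/s.
Step 2 — Component impedances:
  Z1: Z = jωL = j·3.016e+04·0.00283 = 0 + j85.35 Ω
  Z2: Z = jωL = j·3.016e+04·0.00137 = 0 + j41.32 Ω
  Z3: Z = R = 14.7 Ω
  Z4: Z = jωL = j·3.016e+04·0.00644 = 0 + j194.2 Ω
  Z5: Z = jωL = j·3.016e+04·0.0917 = 0 + j2766 Ω
  Z6: Z = R = 4920 Ω
Step 3 — Ladder network (open output): work backward from the far end, alternating series and parallel combinations. Z_in = 0.6391 + j119.4 Ω = 119.4∠89.7° Ω.
Step 4 — Power factor: PF = cos(φ) = Re(Z)/|Z| = 0.6391/119.4 = 0.005353.
Step 5 — Type: Im(Z) = 119.4 ⇒ lagging (phase φ = 89.7°).

PF = 0.005353 (lagging, φ = 89.7°)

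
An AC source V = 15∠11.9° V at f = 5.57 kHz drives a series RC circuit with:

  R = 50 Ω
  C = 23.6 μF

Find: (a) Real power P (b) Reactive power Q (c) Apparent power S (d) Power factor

Step 1 — Angular frequency: ω = 2π·f = 2π·5570 = 3.5e+04 rad/s.
Step 2 — Component impedances:
  R: Z = R = 50 Ω
  C: Z = 1/(jωC) = -j/(ω·C) = 0 - j1.211 Ω
Step 3 — Series combination: Z_total = R + C = 50 - j1.211 Ω = 50.01∠-1.4° Ω.
Step 4 — Source phasor: V = 15∠11.9° V = 14.68 + j3.093 V.
Step 5 — Current: I = V / Z = 0.2919 + j0.06893 A = 0.2999∠13.3° A.
Step 6 — Complex power: S = V·I* = 4.497 - j0.1089 VA.
Step 7 — Real power: P = Re(S) = 4.497 W.
Step 8 — Reactive power: Q = Im(S) = -0.1089 VAR.
Step 9 — Apparent power: |S| = 4.499 VA.
Step 10 — Power factor: PF = P/|S| = 0.9997 (leading).

(a) P = 4.497 W  (b) Q = -0.1089 VAR  (c) S = 4.499 VA  (d) PF = 0.9997 (leading)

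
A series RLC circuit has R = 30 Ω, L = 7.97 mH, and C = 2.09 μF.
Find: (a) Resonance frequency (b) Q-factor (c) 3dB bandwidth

Step 1 — Resonance condition Im(Z)=0 gives ω₀ = 1/√(LC).
Step 2 — ω₀ = 1/√(0.00797·2.09e-06) = 7748 rad/s.
Step 3 — f₀ = ω₀/(2π) = 1233 Hz.
Step 4 — Series Q: Q = ω₀L/R = 7748·0.00797/30 = 2.058.
Step 5 — 3dB bandwidth: Δω = ω₀/Q = 3764 rad/s; BW = Δω/(2π) = 599.1 Hz.

(a) f₀ = 1233 Hz  (b) Q = 2.058  (c) BW = 599.1 Hz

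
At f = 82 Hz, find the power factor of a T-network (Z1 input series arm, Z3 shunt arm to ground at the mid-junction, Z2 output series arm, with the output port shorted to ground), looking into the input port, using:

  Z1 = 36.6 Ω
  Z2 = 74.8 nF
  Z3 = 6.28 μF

Step 1 — Angular frequency: ω = 2π·f = 2π·82 = 515.2 rad/s.
Step 2 — Component impedances:
  Z1: Z = R = 36.6 Ω
  Z2: Z = 1/(jωC) = -j/(ω·C) = 0 - j2.595e+04 Ω
  Z3: Z = 1/(jωC) = -j/(ω·C) = 0 - j309.1 Ω
Step 3 — With the output port shorted to ground, the output series arm Z2 runs from the junction to ground; the shunt arm Z3 also runs from the junction to ground. They appear in parallel: Z3 || Z2 = 0 - j305.4 Ω.
Step 4 — Series with input arm Z1: Z_in = Z1 + (Z3 || Z2) = 36.6 - j305.4 Ω = 307.6∠-83.2° Ω.
Step 5 — Power factor: PF = cos(φ) = Re(Z)/|Z| = 36.6/307.6 = 0.119.
Step 6 — Type: Im(Z) = -305.4 ⇒ leading (phase φ = -83.2°).

PF = 0.119 (leading, φ = -83.2°)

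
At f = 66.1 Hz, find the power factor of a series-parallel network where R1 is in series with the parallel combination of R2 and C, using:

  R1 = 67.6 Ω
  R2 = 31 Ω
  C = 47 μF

Step 1 — Angular frequency: ω = 2π·f = 2π·66.1 = 415.3 rad/s.
Step 2 — Component impedances:
  R1: Z = R = 67.6 Ω
  R2: Z = R = 31 Ω
  C: Z = 1/(jωC) = -j/(ω·C) = 0 - j51.23 Ω
Step 3 — Parallel branch: R2 || C = 1/(1/R2 + 1/C) = 22.69 - j13.73 Ω.
Step 4 — Series with R1: Z_total = R1 + (R2 || C) = 90.29 - j13.73 Ω = 91.33∠-8.6° Ω.
Step 5 — Power factor: PF = cos(φ) = Re(Z)/|Z| = 90.29/91.33 = 0.9886.
Step 6 — Type: Im(Z) = -13.73 ⇒ leading (phase φ = -8.6°).

PF = 0.9886 (leading, φ = -8.6°)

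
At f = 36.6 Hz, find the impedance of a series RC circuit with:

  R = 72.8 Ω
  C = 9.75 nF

Step 1 — Angular frequency: ω = 2π·f = 2π·36.6 = 230 rad/s.
Step 2 — Component impedances:
  R: Z = R = 72.8 Ω
  C: Z = 1/(jωC) = -j/(ω·C) = 0 - j4.46e+05 Ω
Step 3 — Series combination: Z_total = R + C = 72.8 - j4.46e+05 Ω = 4.46e+05∠-90.0° Ω.

Z = 72.8 - j4.46e+05 Ω = 4.46e+05∠-90.0° Ω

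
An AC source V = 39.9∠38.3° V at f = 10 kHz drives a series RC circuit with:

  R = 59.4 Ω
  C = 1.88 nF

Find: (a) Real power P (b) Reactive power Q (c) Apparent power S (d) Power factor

Step 1 — Angular frequency: ω = 2π·f = 2π·1e+04 = 6.283e+04 rad/s.
Step 2 — Component impedances:
  R: Z = R = 59.4 Ω
  C: Z = 1/(jωC) = -j/(ω·C) = 0 - j8466 Ω
Step 3 — Series combination: Z_total = R + C = 59.4 - j8466 Ω = 8466∠-89.6° Ω.
Step 4 — Source phasor: V = 39.9∠38.3° V = 31.31 + j24.73 V.
Step 5 — Current: I = V / Z = -0.002895 + j0.003719 A = 0.004713∠127.9° A.
Step 6 — Complex power: S = V·I* = 0.001319 - j0.188 VA.
Step 7 — Real power: P = Re(S) = 0.001319 W.
Step 8 — Reactive power: Q = Im(S) = -0.188 VAR.
Step 9 — Apparent power: |S| = 0.188 VA.
Step 10 — Power factor: PF = P/|S| = 0.007016 (leading).

(a) P = 0.001319 W  (b) Q = -0.188 VAR  (c) S = 0.188 VA  (d) PF = 0.007016 (leading)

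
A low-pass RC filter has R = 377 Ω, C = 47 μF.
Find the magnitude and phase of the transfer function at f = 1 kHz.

Step 1 — Angular frequency: ω = 2π·1000 = 6283 rad/s.
Step 2 — Transfer function: H(jω) = 1/(1 + jωRC).
Step 3 — Denominator: 1 + jωRC = 1 + j·6283·377·4.7e-05 = 1 + j111.3.
Step 4 — H = 8.067e-05 - j0.008981.
Step 5 — Magnitude: |H| = 0.008982 (-40.9 dB); phase: φ = -89.5°.

|H| = 0.008982 (-40.9 dB), φ = -89.5°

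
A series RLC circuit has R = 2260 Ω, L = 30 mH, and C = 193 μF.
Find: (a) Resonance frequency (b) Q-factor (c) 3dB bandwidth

Step 1 — Resonance condition Im(Z)=0 gives ω₀ = 1/√(LC).
Step 2 — ω₀ = 1/√(0.03·0.000193) = 415.6 rad/s.
Step 3 — f₀ = ω₀/(2π) = 66.14 Hz.
Step 4 — Series Q: Q = ω₀L/R = 415.6·0.03/2260 = 0.005517.
Step 5 — 3dB bandwidth: Δω = ω₀/Q = 7.533e+04 rad/s; BW = Δω/(2π) = 1.199e+04 Hz.

(a) f₀ = 66.14 Hz  (b) Q = 0.005517  (c) BW = 1.199e+04 Hz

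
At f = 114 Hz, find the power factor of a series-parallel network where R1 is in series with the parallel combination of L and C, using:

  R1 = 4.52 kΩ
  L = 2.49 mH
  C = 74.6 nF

Step 1 — Angular frequency: ω = 2π·f = 2π·114 = 716.3 rad/s.
Step 2 — Component impedances:
  R1: Z = R = 4520 Ω
  L: Z = jωL = j·716.3·0.00249 = 0 + j1.784 Ω
  C: Z = 1/(jωC) = -j/(ω·C) = 0 - j1.871e+04 Ω
Step 3 — Parallel branch: L || C = 1/(1/L + 1/C) = 0 + j1.784 Ω.
Step 4 — Series with R1: Z_total = R1 + (L || C) = 4520 + j1.784 Ω = 4520∠0.0° Ω.
Step 5 — Power factor: PF = cos(φ) = Re(Z)/|Z| = 4520/4520 = 1.
Step 6 — Type: Im(Z) = 1.784 ⇒ lagging (phase φ = 0.0°).

PF = 1 (lagging, φ = 0.0°)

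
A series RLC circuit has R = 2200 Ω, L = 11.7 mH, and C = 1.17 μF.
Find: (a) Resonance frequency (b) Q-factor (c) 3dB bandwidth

Step 1 — Resonance condition Im(Z)=0 gives ω₀ = 1/√(LC).
Step 2 — ω₀ = 1/√(0.0117·1.17e-06) = 8547 rad/s.
Step 3 — f₀ = ω₀/(2π) = 1360 Hz.
Step 4 — Series Q: Q = ω₀L/R = 8547·0.0117/2200 = 0.04545.
Step 5 — 3dB bandwidth: Δω = ω₀/Q = 1.88e+05 rad/s; BW = Δω/(2π) = 2.993e+04 Hz.

(a) f₀ = 1360 Hz  (b) Q = 0.04545  (c) BW = 2.993e+04 Hz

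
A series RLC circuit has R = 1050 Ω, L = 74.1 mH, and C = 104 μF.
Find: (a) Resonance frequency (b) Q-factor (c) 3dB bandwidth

Step 1 — Resonance condition Im(Z)=0 gives ω₀ = 1/√(LC).
Step 2 — ω₀ = 1/√(0.0741·0.000104) = 360.2 rad/s.
Step 3 — f₀ = ω₀/(2π) = 57.33 Hz.
Step 4 — Series Q: Q = ω₀L/R = 360.2·0.0741/1050 = 0.02542.
Step 5 — 3dB bandwidth: Δω = ω₀/Q = 1.417e+04 rad/s; BW = Δω/(2π) = 2255 Hz.

(a) f₀ = 57.33 Hz  (b) Q = 0.02542  (c) BW = 2255 Hz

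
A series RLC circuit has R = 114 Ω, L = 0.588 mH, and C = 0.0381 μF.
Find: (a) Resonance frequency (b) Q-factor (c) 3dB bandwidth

Step 1 — Resonance: ω₀ = 1/√(LC) = 1/√(0.000588·3.81e-08) = 2.113e+05 rad/s.
Step 2 — f₀ = ω₀/(2π) = 3.363e+04 Hz.
Step 3 — Series Q: Q = ω₀L/R = 2.113e+05·0.000588/114 = 1.09.
Step 4 — Bandwidth: Δω = ω₀/Q = 1.939e+05 rad/s; BW = Δω/(2π) = 3.086e+04 Hz.

(a) f₀ = 3.363e+04 Hz  (b) Q = 1.09  (c) BW = 3.086e+04 Hz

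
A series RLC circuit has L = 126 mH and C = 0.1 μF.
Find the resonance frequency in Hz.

Step 1 — Resonance condition Im(Z)=0 gives ω₀ = 1/√(LC).
Step 2 — ω₀ = 1/√(0.126·1e-07) = 8909 rad/s.
Step 3 — f₀ = ω₀/(2π) = 1418 Hz.

f₀ = 1418 Hz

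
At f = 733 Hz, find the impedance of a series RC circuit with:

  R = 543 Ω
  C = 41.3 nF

Step 1 — Angular frequency: ω = 2π·f = 2π·733 = 4606 rad/s.
Step 2 — Component impedances:
  R: Z = R = 543 Ω
  C: Z = 1/(jωC) = -j/(ω·C) = 0 - j5257 Ω
Step 3 — Series combination: Z_total = R + C = 543 - j5257 Ω = 5285∠-84.1° Ω.

Z = 543 - j5257 Ω = 5285∠-84.1° Ω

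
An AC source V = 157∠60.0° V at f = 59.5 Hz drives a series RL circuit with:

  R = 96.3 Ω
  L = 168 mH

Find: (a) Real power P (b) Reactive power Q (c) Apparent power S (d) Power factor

Step 1 — Angular frequency: ω = 2π·f = 2π·59.5 = 373.8 rad/s.
Step 2 — Component impedances:
  R: Z = R = 96.3 Ω
  L: Z = jωL = j·373.8·0.168 = 0 + j62.81 Ω
Step 3 — Series combination: Z_total = R + L = 96.3 + j62.81 Ω = 115∠33.1° Ω.
Step 4 — Source phasor: V = 157∠60.0° V = 78.5 + j136 V.
Step 5 — Current: I = V / Z = 1.218 + j0.6176 A = 1.366∠26.9° A.
Step 6 — Complex power: S = V·I* = 179.6 + j117.1 VA.
Step 7 — Real power: P = Re(S) = 179.6 W.
Step 8 — Reactive power: Q = Im(S) = 117.1 VAR.
Step 9 — Apparent power: |S| = 214.4 VA.
Step 10 — Power factor: PF = P/|S| = 0.8376 (lagging).

(a) P = 179.6 W  (b) Q = 117.1 VAR  (c) S = 214.4 VA  (d) PF = 0.8376 (lagging)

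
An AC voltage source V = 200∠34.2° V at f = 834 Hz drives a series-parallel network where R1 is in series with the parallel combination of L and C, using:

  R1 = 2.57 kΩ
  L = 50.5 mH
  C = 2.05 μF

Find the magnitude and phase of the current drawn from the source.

Step 1 — Angular frequency: ω = 2π·f = 2π·834 = 5240 rad/s.
Step 2 — Component impedances:
  R1: Z = R = 2570 Ω
  L: Z = jωL = j·5240·0.0505 = 0 + j264.6 Ω
  C: Z = 1/(jωC) = -j/(ω·C) = 0 - j93.09 Ω
Step 3 — Parallel branch: L || C = 1/(1/L + 1/C) = 0 - j143.6 Ω.
Step 4 — Series with R1: Z_total = R1 + (L || C) = 2570 - j143.6 Ω = 2574∠-3.2° Ω.
Step 5 — Source phasor: V = 200∠34.2° V = 165.4 + j112.4 V.
Step 6 — Ohm's law: I = V / Z_total = (165.4 + j112.4) / (2570 - j143.6) = 0.06173 + j0.04719 A.
Step 7 — Convert to polar: |I| = 0.0777 A, ∠I = 37.4°.

I = 0.0777∠37.4° A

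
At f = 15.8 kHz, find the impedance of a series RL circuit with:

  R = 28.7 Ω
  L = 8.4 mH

Step 1 — Angular frequency: ω = 2π·f = 2π·1.58e+04 = 9.927e+04 rad/s.
Step 2 — Component impedances:
  R: Z = R = 28.7 Ω
  L: Z = jωL = j·9.927e+04·0.0084 = 0 + j833.9 Ω
Step 3 — Series combination: Z_total = R + L = 28.7 + j833.9 Ω = 834.4∠88.0° Ω.

Z = 28.7 + j833.9 Ω = 834.4∠88.0° Ω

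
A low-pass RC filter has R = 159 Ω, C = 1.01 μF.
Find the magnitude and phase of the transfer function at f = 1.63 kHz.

Step 1 — Angular frequency: ω = 2π·1630 = 1.024e+04 rad/s.
Step 2 — Transfer function: H(jω) = 1/(1 + jωRC).
Step 3 — Denominator: 1 + jωRC = 1 + j·1.024e+04·159·1.01e-06 = 1 + j1.645.
Step 4 — H = 0.2699 - j0.4439.
Step 5 — Magnitude: |H| = 0.5195 (-5.7 dB); phase: φ = -58.7°.

|H| = 0.5195 (-5.7 dB), φ = -58.7°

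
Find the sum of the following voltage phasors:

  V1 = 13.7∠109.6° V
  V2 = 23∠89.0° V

Step 1 — Convert each phasor to rectangular form:
  V1 = 13.7·(cos(109.6°) + j·sin(109.6°)) = -4.596 + j12.91 V
  V2 = 23·(cos(89.0°) + j·sin(89.0°)) = 0.4014 + j23 V
Step 2 — Sum components: V_total = -4.194 + j35.9 V.
Step 3 — Convert to polar: |V_total| = 36.15 V, ∠V_total = 96.7°.

V_total = 36.15∠96.7° V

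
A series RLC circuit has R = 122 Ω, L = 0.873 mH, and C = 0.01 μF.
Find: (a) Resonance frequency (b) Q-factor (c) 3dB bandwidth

Step 1 — Resonance condition Im(Z)=0 gives ω₀ = 1/√(LC).
Step 2 — ω₀ = 1/√(0.000873·1e-08) = 3.384e+05 rad/s.
Step 3 — f₀ = ω₀/(2π) = 5.387e+04 Hz.
Step 4 — Series Q: Q = ω₀L/R = 3.384e+05·0.000873/122 = 2.422.
Step 5 — 3dB bandwidth: Δω = ω₀/Q = 1.397e+05 rad/s; BW = Δω/(2π) = 2.224e+04 Hz.

(a) f₀ = 5.387e+04 Hz  (b) Q = 2.422  (c) BW = 2.224e+04 Hz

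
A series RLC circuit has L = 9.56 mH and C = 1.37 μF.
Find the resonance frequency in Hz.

Step 1 — Resonance condition Im(Z)=0 gives ω₀ = 1/√(LC).
Step 2 — ω₀ = 1/√(0.00956·1.37e-06) = 8738 rad/s.
Step 3 — f₀ = ω₀/(2π) = 1391 Hz.

f₀ = 1391 Hz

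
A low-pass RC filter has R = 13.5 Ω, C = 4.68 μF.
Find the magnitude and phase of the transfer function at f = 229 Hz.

Step 1 — Angular frequency: ω = 2π·229 = 1439 rad/s.
Step 2 — Transfer function: H(jω) = 1/(1 + jωRC).
Step 3 — Denominator: 1 + jωRC = 1 + j·1439·13.5·4.68e-06 = 1 + j0.09091.
Step 4 — H = 0.9918 - j0.09016.
Step 5 — Magnitude: |H| = 0.9959 (-0.0 dB); phase: φ = -5.2°.

|H| = 0.9959 (-0.0 dB), φ = -5.2°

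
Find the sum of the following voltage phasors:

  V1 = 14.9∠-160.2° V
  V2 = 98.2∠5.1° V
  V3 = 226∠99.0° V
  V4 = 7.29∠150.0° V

Step 1 — Convert each phasor to rectangular form:
  V1 = 14.9·(cos(-160.2°) + j·sin(-160.2°)) = -14.02 - j5.047 V
  V2 = 98.2·(cos(5.1°) + j·sin(5.1°)) = 97.81 + j8.729 V
  V3 = 226·(cos(99.0°) + j·sin(99.0°)) = -35.35 + j223.2 V
  V4 = 7.29·(cos(150.0°) + j·sin(150.0°)) = -6.313 + j3.645 V
Step 2 — Sum components: V_total = 42.12 + j230.5 V.
Step 3 — Convert to polar: |V_total| = 234.4 V, ∠V_total = 79.6°.

V_total = 234.4∠79.6° V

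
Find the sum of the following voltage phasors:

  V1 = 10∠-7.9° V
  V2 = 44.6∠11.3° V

Step 1 — Convert each phasor to rectangular form:
  V1 = 10·(cos(-7.9°) + j·sin(-7.9°)) = 9.905 - j1.374 V
  V2 = 44.6·(cos(11.3°) + j·sin(11.3°)) = 43.74 + j8.739 V
Step 2 — Sum components: V_total = 53.64 + j7.365 V.
Step 3 — Convert to polar: |V_total| = 54.14 V, ∠V_total = 7.8°.

V_total = 54.14∠7.8° V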